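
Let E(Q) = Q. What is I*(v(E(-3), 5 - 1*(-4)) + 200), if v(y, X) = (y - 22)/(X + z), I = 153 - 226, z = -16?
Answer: -104025/7 ≈ -14861.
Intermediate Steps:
I = -73
v(y, X) = (-22 + y)/(-16 + X) (v(y, X) = (y - 22)/(X - 16) = (-22 + y)/(-16 + X))
I*(v(E(-3), 5 - 1*(-4)) + 200) = -73*((-22 - 3)/(-16 + (5 - 1*(-4))) + 200) = -73*(-25/(-16 + (5 + 4)) + 200) = -73*(-25/(-16 + 9) + 200) = -73*(-25/(-7) + 200) = -73*(-1/7*(-25) + 200) = -73*(25/7 + 200) = -73*1425/7 = -104025/7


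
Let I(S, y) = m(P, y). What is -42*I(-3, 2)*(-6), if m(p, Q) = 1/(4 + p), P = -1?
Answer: 84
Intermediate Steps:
I(S, y) = 1/3 (I(S, y) = 1/(4 - 1) = 1/3)
-42*I(-3, 2)*(-6) = -42*1/3*(-6) = -14*(-6) = 84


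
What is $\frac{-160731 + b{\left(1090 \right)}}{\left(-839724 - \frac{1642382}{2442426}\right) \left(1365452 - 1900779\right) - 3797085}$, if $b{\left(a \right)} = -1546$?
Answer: $- \frac{28310683143}{78423419002070668} \approx -3.61 \cdot 10^{-7}$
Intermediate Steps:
$\frac{-160731 + b{\left(1090 \right)}}{\left(-839724 - \frac{1642382}{2442426}\right) \left(1365452 - 1900779\right) - 3797085} = \frac{-160731 - 1546}{\left(-839724 - \frac{1642382}{2442426}\right) \left(1365452 - 1900779\right) - 3797085} = - \frac{162277}{\left(-839724 - \frac{117313}{174459}\right) \left(-535327\right) - 3797085} = - \frac{162277}{\left(- \frac{146497526629}{174459}\right) \left(-535327\right) - 3797085} = - \frac{162277}{\frac{78424081437722683}{174459} - 3797085} = - \frac{162277}{\frac{78423419002070668}{174459}} = \left(-162277\right) \frac{174459}{78423419002070668} = - \frac{28310683143}{78423419002070668}$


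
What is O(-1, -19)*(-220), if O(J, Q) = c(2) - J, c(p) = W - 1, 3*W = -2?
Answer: 440/3 ≈ 146.67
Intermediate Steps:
W = -⅔ (W = (⅓)*(-2) = -⅔ ≈ -0.66667)
c(p) = -5/3 (c(p) = -⅔ - 1 = -5/3)
O(J, Q) = -5/3 - J
O(-1, -19)*(-220) = (-5/3 - 1*(-1))*(-220) = (-5/3 + 1)*(-220) = -⅔*(-220) = 440/3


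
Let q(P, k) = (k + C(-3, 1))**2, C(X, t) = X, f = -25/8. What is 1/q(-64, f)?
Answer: 64/2401 ≈ 0.026656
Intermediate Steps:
f = -25/8 (f = -25*1/8 = -25/8 ≈ -3.1250)
q(P, k) = (-3 + k)**2 (q(P, k) = (k - 3)**2 = (-3 + k)**2)
1/q(-64, f) = 1/((-3 - 25/8)**2) = 1/((-49/8)**2) = 1/(2401/64) = 64/2401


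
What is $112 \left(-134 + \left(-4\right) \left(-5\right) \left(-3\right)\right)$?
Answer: $-21728$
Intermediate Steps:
$112 \left(-134 + \left(-4\right) \left(-5\right) \left(-3\right)\right) = 112 \left(-134 + 20 \left(-3\right)\right) = 112 \left(-134 - 60\right) = 112 \left(-194\right) = -21728$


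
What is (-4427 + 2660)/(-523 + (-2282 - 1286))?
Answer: 1767/4091 ≈ 0.43192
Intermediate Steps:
(-4427 + 2660)/(-523 + (-2282 - 1286)) = -1767/(-523 - 3568) = -1767/(-4091) = -1767*(-1/4091) = 1767/4091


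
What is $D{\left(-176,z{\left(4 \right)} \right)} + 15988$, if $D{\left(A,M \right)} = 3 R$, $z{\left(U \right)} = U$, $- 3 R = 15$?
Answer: $15973$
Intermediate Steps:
$R = -5$ ($R = \left(- \frac{1}{3}\right) 15 = -5$)
$D{\left(A,M \right)} = -15$ ($D{\left(A,M \right)} = 3 \left(-5\right) = -15$)
$D{\left(-176,z{\left(4 \right)} \right)} + 15988 = -15 + 15988 = 15973$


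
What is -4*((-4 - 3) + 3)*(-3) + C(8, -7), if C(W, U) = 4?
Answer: -44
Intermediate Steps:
-4*((-4 - 3) + 3)*(-3) + C(8, -7) = -4*((-4 - 3) + 3)*(-3) + 4 = -4*(-7 + 3)*(-3) + 4 = -(-16)*(-3) + 4 = -4*12 + 4 = -48 + 4 = -44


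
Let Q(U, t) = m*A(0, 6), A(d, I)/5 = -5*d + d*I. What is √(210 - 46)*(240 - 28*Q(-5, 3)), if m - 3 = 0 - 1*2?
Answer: 480*√41 ≈ 3073.5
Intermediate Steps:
A(d, I) = -25*d + 5*I*d (A(d, I) = 5*(-5*d + d*I) = 5*(-5*d + I*d) = -25*d + 5*I*d)
m = 1 (m = 3 + (0 - 1*2) = 3 + (0 - 2) = 3 - 2 = 1)
Q(U, t) = 0 (Q(U, t) = 1*(5*0*(-5 + 6)) = 1*(5*0*1) = 1*0 = 0)
√(210 - 46)*(240 - 28*Q(-5, 3)) = √(210 - 46)*(240 - 28*0) = √164*(240 + 0) = (2*√41)*240 = 480*√41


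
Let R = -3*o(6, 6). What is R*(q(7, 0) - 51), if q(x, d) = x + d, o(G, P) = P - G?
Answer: 0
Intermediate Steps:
R = 0 (R = -3*(6 - 1*6) = -3*(6 - 6) = -3*0 = 0)
q(x, d) = d + x
R*(q(7, 0) - 51) = 0*((0 + 7) - 51) = 0*(7 - 51) = 0*(-44) = 0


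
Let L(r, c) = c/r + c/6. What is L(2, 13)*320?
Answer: 8320/3 ≈ 2773.3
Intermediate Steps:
L(r, c) = c/6 + c/r (L(r, c) = c/r + c*(1/6) = c/r + c/6 = c/6 + c/r)
L(2, 13)*320 = ((1/6)*13 + 13/2)*320 = (13/6 + 13*(1/2))*320 = (13/6 + 13/2)*320 = (26/3)*320 = 8320/3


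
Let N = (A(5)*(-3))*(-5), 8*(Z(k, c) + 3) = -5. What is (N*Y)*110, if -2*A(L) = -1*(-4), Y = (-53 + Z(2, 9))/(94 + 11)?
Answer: 24915/14 ≈ 1779.6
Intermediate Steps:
Z(k, c) = -29/8 (Z(k, c) = -3 + (⅛)*(-5) = -3 - 5/8 = -29/8)
Y = -151/280 (Y = (-53 - 29/8)/(94 + 11) = -453/8/105 = -453/8*1/105 = -151/280 ≈ -0.53929)
A(L) = -2 (A(L) = -(-1)*(-4)/2 = -½*4 = -2)
N = -30 (N = -2*(-3)*(-5) = 6*(-5) = -30)
(N*Y)*110 = -30*(-151/280)*110 = (453/28)*110 = 24915/14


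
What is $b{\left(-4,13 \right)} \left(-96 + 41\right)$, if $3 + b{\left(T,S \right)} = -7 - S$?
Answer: $1265$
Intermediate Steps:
$b{\left(T,S \right)} = -10 - S$ ($b{\left(T,S \right)} = -3 - \left(7 + S\right) = -10 - S$)
$b{\left(-4,13 \right)} \left(-96 + 41\right) = \left(-10 - 13\right) \left(-96 + 41\right) = \left(-10 - 13\right) \left(-55\right) = \left(-23\right) \left(-55\right) = 1265$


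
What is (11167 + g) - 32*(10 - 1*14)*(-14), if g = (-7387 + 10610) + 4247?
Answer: 16845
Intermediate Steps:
g = 7470 (g = 3223 + 4247 = 7470)
(11167 + g) - 32*(10 - 1*14)*(-14) = (11167 + 7470) - 32*(10 - 1*14)*(-14) = 18637 - 32*(10 - 14)*(-14) = 18637 - 32*(-4)*(-14) = 18637 + 128*(-14) = 18637 - 1792 = 16845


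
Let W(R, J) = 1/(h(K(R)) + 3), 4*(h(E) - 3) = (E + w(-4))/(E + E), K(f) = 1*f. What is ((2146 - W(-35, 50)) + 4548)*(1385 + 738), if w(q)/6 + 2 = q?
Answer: 24883500422/1751 ≈ 1.4211e+7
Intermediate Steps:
w(q) = -12 + 6*q
K(f) = f
h(E) = 3 + (-36 + E)/(8*E) (h(E) = 3 + ((E + (-12 + 6*(-4)))/(E + E))/4 = 3 + ((E + (-12 - 24))/((2*E)))/4 = 3 + ((E - 36)*(1/(2*E)))/4 = 3 + ((-36 + E)*(1/(2*E)))/4 = 3 + ((-36 + E)/(2*E))/4 = 3 + (-36 + E)/(8*E))
W(R, J) = 1/(3 + (-36 + 25*R)/(8*R)) (W(R, J) = 1/((-36 + 25*R)/(8*R) + 3) = 1/(3 + (-36 + 25*R)/(8*R)))
((2146 - W(-35, 50)) + 4548)*(1385 + 738) = ((2146 - 8*(-35)/(-36 + 49*(-35))) + 4548)*(1385 + 738) = ((2146 - 8*(-35)/(-36 - 1715)) + 4548)*2123 = ((2146 - 8*(-35)/(-1751)) + 4548)*2123 = ((2146 - 8*(-35)*(-1)/1751) + 4548)*2123 = ((2146 - 1*280/1751) + 4548)*2123 = ((2146 - 280/1751) + 4548)*2123 = (3757366/1751 + 4548)*2123 = (11720914/1751)*2123 = 24883500422/1751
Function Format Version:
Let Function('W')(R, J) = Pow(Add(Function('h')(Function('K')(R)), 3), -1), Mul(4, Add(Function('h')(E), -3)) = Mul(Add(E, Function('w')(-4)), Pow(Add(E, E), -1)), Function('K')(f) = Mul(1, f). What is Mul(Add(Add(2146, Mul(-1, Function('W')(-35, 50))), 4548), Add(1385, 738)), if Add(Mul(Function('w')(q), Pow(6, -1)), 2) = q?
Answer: Rational(24883500422, 1751) ≈ 1.4211e+7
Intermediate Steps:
Function('w')(q) = Add(-12, Mul(6, q))
Function('K')(f) = f
Function('h')(E) = Add(3, Mul(Rational(1, 8), Pow(E, -1), Add(-36, E))) (Function('h')(E) = Add(3, Mul(Rational(1, 4), Mul(Add(E, Add(-12, Mul(6, -4))), Pow(Add(E, E), -1)))) = Add(3, Mul(Rational(1, 4), Mul(Add(E, Add(-12, -24)), Pow(Mul(2, E), -1)))) = Add(3, Mul(Rational(1, 4), Mul(Add(E, -36), Mul(Rational(1, 2), Pow(E, -1))))) = Add(3, Mul(Rational(1, 4), Mul(Add(-36, E), Mul(Rational(1, 2), Pow(E, -1))))) = Add(3, Mul(Rational(1, 4), Mul(Rational(1, 2), Pow(E, -1), Add(-36, E)))) = Add(3, Mul(Rational(1, 8), Pow(E, -1), Add(-36, E))))
Function('W')(R, J) = Pow(Add(3, Mul(Rational(1, 8), Pow(R, -1), Add(-36, Mul(25, R)))), -1) (Function('W')(R, J) = Pow(Add(Mul(Rational(1, 8), Pow(R, -1), Add(-36, Mul(25, R))), 3), -1) = Pow(Add(3, Mul(Rational(1, 8), Pow(R, -1), Add(-36, Mul(25, R)))), -1))
Mul(Add(Add(2146, Mul(-1, Function('W')(-35, 50))), 4548), Add(1385, 738)) = Mul(Add(Add(2146, Mul(-1, Mul(8, -35, Pow(Add(-36, Mul(49, -35)), -1)))), 4548), Add(1385, 738)) = Mul(Add(Add(2146, Mul(-1, Mul(8, -35, Pow(Add(-36, -1715), -1)))), 4548), 2123) = Mul(Add(Add(2146, Mul(-1, Mul(8, -35, Pow(-1751, -1)))), 4548), 2123) = Mul(Add(Add(2146, Mul(-1, Mul(8, -35, Rational(-1, 1751)))), 4548), 2123) = Mul(Add(Add(2146, Mul(-1, Rational(280, 1751))), 4548), 2123) = Mul(Add(Add(2146, Rational(-280, 1751)), 4548), 2123) = Mul(Add(Rational(3757366, 1751), 4548), 2123) = Mul(Rational(11720914, 1751), 2123) = Rational(24883500422, 1751)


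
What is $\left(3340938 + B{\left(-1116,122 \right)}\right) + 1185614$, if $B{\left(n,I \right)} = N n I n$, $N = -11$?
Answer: $-1666875400$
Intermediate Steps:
$B{\left(n,I \right)} = - 11 I n^{2}$ ($B{\left(n,I \right)} = - 11 n I n = - 11 I n^{2}$)
$\left(3340938 + B{\left(-1116,122 \right)}\right) + 1185614 = \left(3340938 - 1342 \left(-1116\right)^{2}\right) + 1185614 = \left(3340938 - 1342 \cdot 1245456\right) + 1185614 = \left(3340938 - 1671401952\right) + 1185614 = -1668061014 + 1185614 = -1666875400$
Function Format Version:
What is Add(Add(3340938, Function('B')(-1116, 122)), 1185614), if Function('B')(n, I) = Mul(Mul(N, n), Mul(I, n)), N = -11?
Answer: -1666875400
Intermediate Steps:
Function('B')(n, I) = Mul(-11, I, Pow(n, 2)) (Function('B')(n, I) = Mul(Mul(-11, n), Mul(I, n)) = Mul(-11, I, Pow(n, 2)))
Add(Add(3340938, Function('B')(-1116, 122)), 1185614) = Add(Add(3340938, Mul(-11, 122, Pow(-1116, 2))), 1185614) = Add(Add(3340938, Mul(-11, 122, 1245456)), 1185614) = Add(Add(3340938, -1671401952), 1185614) = Add(-1668061014, 1185614) = -1666875400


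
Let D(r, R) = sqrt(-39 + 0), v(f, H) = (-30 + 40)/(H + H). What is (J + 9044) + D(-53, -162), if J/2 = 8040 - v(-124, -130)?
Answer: 326613/13 + I*sqrt(39) ≈ 25124.0 + 6.245*I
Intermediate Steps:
v(f, H) = 5/H (v(f, H) = 10/((2*H)) = 10*(1/(2*H)) = 5/H)
D(r, R) = I*sqrt(39) (D(r, R) = sqrt(-39) = I*sqrt(39))
J = 209041/13 (J = 2*(8040 - 5/(-130)) = 2*(8040 - 5*(-1)/130) = 2*(8040 - 1*(-1/26)) = 2*(8040 + 1/26) = 2*(209041/26) = 209041/13 ≈ 16080.)
(J + 9044) + D(-53, -162) = (209041/13 + 9044) + I*sqrt(39) = 326613/13 + I*sqrt(39)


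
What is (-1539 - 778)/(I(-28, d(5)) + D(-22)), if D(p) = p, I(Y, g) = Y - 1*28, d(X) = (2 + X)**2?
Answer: 2317/78 ≈ 29.705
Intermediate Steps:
I(Y, g) = -28 + Y (I(Y, g) = Y - 28 = -28 + Y)
(-1539 - 778)/(I(-28, d(5)) + D(-22)) = (-1539 - 778)/((-28 - 28) - 22) = -2317/(-56 - 22) = -2317/(-78) = -2317*(-1/78) = 2317/78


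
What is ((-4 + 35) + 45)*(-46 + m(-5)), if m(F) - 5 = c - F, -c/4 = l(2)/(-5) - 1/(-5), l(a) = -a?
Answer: -14592/5 ≈ -2918.4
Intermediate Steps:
c = -12/5 (c = -4*(-1*2/(-5) - 1/(-5)) = -4*(-2*(-⅕) - 1*(-⅕)) = -4*(⅖ + ⅕) = -4*⅗ = -12/5 ≈ -2.4000)
m(F) = 13/5 - F (m(F) = 5 + (-12/5 - F) = 13/5 - F)
((-4 + 35) + 45)*(-46 + m(-5)) = ((-4 + 35) + 45)*(-46 + (13/5 - 1*(-5))) = (31 + 45)*(-46 + (13/5 + 5)) = 76*(-46 + 38/5) = 76*(-192/5) = -14592/5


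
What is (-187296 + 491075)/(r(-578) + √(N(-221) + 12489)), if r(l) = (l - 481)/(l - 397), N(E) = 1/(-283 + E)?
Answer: -17564927070600/664789006439 + 192519941250*√88122370/664789006439 ≈ 2692.1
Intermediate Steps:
r(l) = (-481 + l)/(-397 + l)
(-187296 + 491075)/(r(-578) + √(N(-221) + 12489)) = (-187296 + 491075)/((-481 - 578)/(-397 - 578) + √(1/(-283 - 221) + 12489)) = 303779/(-1059/(-975) + √(1/(-504) + 12489)) = 303779/(-1/975*(-1059) + √(-1/504 + 12489)) = 303779/(353/325 + √(6294455/504)) = 303779/(353/325 + √88122370/84)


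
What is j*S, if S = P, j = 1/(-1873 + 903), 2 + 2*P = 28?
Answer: -13/970 ≈ -0.013402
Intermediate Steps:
P = 13 (P = -1 + (1/2)*28 = -1 + 14 = 13)
j = -1/970 (j = 1/(-970) = -1/970 ≈ -0.0010309)
S = 13
j*S = -1/970*13 = -13/970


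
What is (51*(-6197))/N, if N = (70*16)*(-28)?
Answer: 316047/31360 ≈ 10.078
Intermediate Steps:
N = -31360 (N = 1120*(-28) = -31360)
(51*(-6197))/N = (51*(-6197))/(-31360) = -316047*(-1/31360) = 316047/31360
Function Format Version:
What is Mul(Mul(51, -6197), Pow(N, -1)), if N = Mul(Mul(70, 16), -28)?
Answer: Rational(316047, 31360) ≈ 10.078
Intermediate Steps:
N = -31360 (N = Mul(1120, -28) = -31360)
Mul(Mul(51, -6197), Pow(N, -1)) = Mul(Mul(51, -6197), Pow(-31360, -1)) = Mul(-316047, Rational(-1, 31360)) = Rational(316047, 31360)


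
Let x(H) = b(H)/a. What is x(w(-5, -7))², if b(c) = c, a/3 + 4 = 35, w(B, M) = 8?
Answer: 64/8649 ≈ 0.0073997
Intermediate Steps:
a = 93 (a = -12 + 3*35 = -12 + 105 = 93)
x(H) = H/93
x(w(-5, -7))² = ((1/93)*8)² = (8/93)² = 64/8649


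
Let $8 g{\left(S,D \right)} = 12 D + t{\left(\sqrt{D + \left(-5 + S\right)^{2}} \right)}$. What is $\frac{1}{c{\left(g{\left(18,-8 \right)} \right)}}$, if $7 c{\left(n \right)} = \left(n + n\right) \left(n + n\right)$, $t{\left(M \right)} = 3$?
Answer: $\frac{112}{8649} \approx 0.012949$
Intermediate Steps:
$g{\left(S,D \right)} = \frac{3}{8} + \frac{3 D}{2}$ ($g{\left(S,D \right)} = \frac{12 D + 3}{8} = \frac{3 + 12 D}{8} = \frac{3}{8} + \frac{3 D}{2}$)
$c{\left(n \right)} = \frac{4 n^{2}}{7}$ ($c{\left(n \right)} = \frac{\left(n + n\right) \left(n + n\right)}{7} = \frac{2 n 2 n}{7} = \frac{4 n^{2}}{7}$)
$\frac{1}{c{\left(g{\left(18,-8 \right)} \right)}} = \frac{1}{\frac{4}{7} \left(\frac{3}{8} + \frac{3}{2} \left(-8\right)\right)^{2}} = \frac{1}{\frac{4}{7} \left(\frac{3}{8} - 12\right)^{2}} = \frac{1}{\frac{4}{7} \left(- \frac{93}{8}\right)^{2}} = \frac{1}{\frac{4}{7} \cdot \frac{8649}{64}} = \frac{1}{\frac{8649}{112}} = \frac{112}{8649}$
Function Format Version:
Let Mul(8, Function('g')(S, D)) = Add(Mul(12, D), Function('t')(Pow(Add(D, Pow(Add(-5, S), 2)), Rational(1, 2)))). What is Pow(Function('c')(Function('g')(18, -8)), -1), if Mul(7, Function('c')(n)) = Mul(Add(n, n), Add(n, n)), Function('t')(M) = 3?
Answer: Rational(112, 8649) ≈ 0.012949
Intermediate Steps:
Function('g')(S, D) = Add(Rational(3, 8), Mul(Rational(3, 2), D)) (Function('g')(S, D) = Mul(Rational(1, 8), Add(Mul(12, D), 3)) = Mul(Rational(1, 8), Add(3, Mul(12, D))) = Add(Rational(3, 8), Mul(Rational(3, 2), D)))
Function('c')(n) = Mul(Rational(4, 7), Pow(n, 2)) (Function('c')(n) = Mul(Rational(1, 7), Mul(Add(n, n), Add(n, n))) = Mul(Rational(1, 7), Mul(Mul(2, n), Mul(2, n))) = Mul(Rational(1, 7), Mul(4, Pow(n, 2))) = Mul(Rational(4, 7), Pow(n, 2)))
Pow(Function('c')(Function('g')(18, -8)), -1) = Pow(Mul(Rational(4, 7), Pow(Add(Rational(3, 8), Mul(Rational(3, 2), -8)), 2)), -1) = Pow(Mul(Rational(4, 7), Pow(Add(Rational(3, 8), -12), 2)), -1) = Pow(Mul(Rational(4, 7), Pow(Rational(-93, 8), 2)), -1) = Pow(Mul(Rational(4, 7), Rational(8649, 64)), -1) = Pow(Rational(8649, 112), -1) = Rational(112, 8649)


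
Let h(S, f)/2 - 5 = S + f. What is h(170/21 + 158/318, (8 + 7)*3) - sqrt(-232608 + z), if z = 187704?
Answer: 130426/1113 - 2*I*sqrt(11226) ≈ 117.18 - 211.91*I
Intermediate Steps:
h(S, f) = 10 + 2*S + 2*f (h(S, f) = 10 + 2*(S + f) = 10 + (2*S + 2*f) = 10 + 2*S + 2*f)
h(170/21 + 158/318, (8 + 7)*3) - sqrt(-232608 + z) = (10 + 2*(170/21 + 158/318) + 2*((8 + 7)*3)) - sqrt(-232608 + 187704) = (10 + 2*(170*(1/21) + 158*(1/318)) + 2*(15*3)) - sqrt(-44904) = (10 + 2*(170/21 + 79/159) + 2*45) - 2*I*sqrt(11226) = (10 + 2*(9563/1113) + 90) - 2*I*sqrt(11226) = (10 + 19126/1113 + 90) - 2*I*sqrt(11226) = 130426/1113 - 2*I*sqrt(11226)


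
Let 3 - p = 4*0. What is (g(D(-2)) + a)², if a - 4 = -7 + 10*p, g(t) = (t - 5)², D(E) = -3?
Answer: 8281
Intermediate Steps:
p = 3 (p = 3 - 4*0 = 3 - 1*0 = 3 + 0 = 3)
g(t) = (-5 + t)²
a = 27 (a = 4 + (-7 + 10*3) = 4 + (-7 + 30) = 4 + 23 = 27)
(g(D(-2)) + a)² = ((-5 - 3)² + 27)² = ((-8)² + 27)² = (64 + 27)² = 91² = 8281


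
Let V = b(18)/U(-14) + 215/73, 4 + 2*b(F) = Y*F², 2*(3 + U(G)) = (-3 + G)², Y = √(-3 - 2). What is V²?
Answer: 869580289/426794281 + 39238344*I*√5/5846497 ≈ 2.0375 + 15.007*I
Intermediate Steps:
Y = I*√5 (Y = √(-5) = I*√5 ≈ 2.2361*I)
U(G) = -3 + (-3 + G)²/2
b(F) = -2 + I*√5*F²/2 (b(F) = -2 + ((I*√5)*F²)/2 = -2 + (I*√5*F²)/2 = -2 + I*√5*F²/2)
V = 60553/20659 + 324*I*√5/283 (V = (-2 + (½)*I*√5*18²)/(-3 + (-3 - 14)²/2) + 215/73 = (-2 + (½)*I*√5*324)/(-3 + (½)*(-17)²) + 215*(1/73) = (-2 + 162*I*√5)/(-3 + (½)*289) + 215/73 = (-2 + 162*I*√5)/(-3 + 289/2) + 215/73 = (-2 + 162*I*√5)/(283/2) + 215/73 = (-2 + 162*I*√5)*(2/283) + 215/73 = (-4/283 + 324*I*√5/283) + 215/73 = 60553/20659 + 324*I*√5/283 ≈ 2.9311 + 2.56*I)
V² = (60553/20659 + 324*I*√5/283)²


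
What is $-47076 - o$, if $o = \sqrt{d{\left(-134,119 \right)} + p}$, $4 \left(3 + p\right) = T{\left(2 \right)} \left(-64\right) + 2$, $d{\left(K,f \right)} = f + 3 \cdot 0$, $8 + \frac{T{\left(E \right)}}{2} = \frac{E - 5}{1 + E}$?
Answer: $-47076 - \frac{\sqrt{1618}}{2} \approx -47096.0$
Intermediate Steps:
$T{\left(E \right)} = -16 + \frac{2 \left(-5 + E\right)}{1 + E}$ ($T{\left(E \right)} = -16 + 2 \frac{E - 5}{1 + E} = -16 + 2 \frac{-5 + E}{1 + E} = -16 + \frac{2 \left(-5 + E\right)}{1 + E}$)
$d{\left(K,f \right)} = f$ ($d{\left(K,f \right)} = f + 0 = f$)
$p = \frac{571}{2}$ ($p = -3 + \frac{\frac{2 \left(-13 - 14\right)}{1 + 2} \left(-64\right) + 2}{4} = -3 + \frac{\frac{2 \left(-13 - 14\right)}{3} \left(-64\right) + 2}{4} = -3 + \frac{2 \cdot \frac{1}{3} \left(-27\right) \left(-64\right) + 2}{4} = -3 + \frac{\left(-18\right) \left(-64\right) + 2}{4} = -3 + \frac{1152 + 2}{4} = -3 + \frac{1}{4} \cdot 1154 = -3 + \frac{577}{2} = \frac{571}{2} \approx 285.5$)
$o = \frac{\sqrt{1618}}{2}$ ($o = \sqrt{119 + \frac{571}{2}} = \sqrt{\frac{809}{2}} = \frac{\sqrt{1618}}{2} \approx 20.112$)
$-47076 - o = -47076 - \frac{\sqrt{1618}}{2}$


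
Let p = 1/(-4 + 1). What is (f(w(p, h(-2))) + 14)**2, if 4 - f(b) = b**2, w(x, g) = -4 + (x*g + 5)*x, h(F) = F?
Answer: 1825201/6561 ≈ 278.19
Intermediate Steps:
p = -1/3 (p = 1/(-3) = -1/3 ≈ -0.33333)
w(x, g) = -4 + x*(5 + g*x) (w(x, g) = -4 + (g*x + 5)*x = -4 + (5 + g*x)*x = -4 + x*(5 + g*x))
f(b) = 4 - b**2
(f(w(p, h(-2))) + 14)**2 = ((4 - (-4 + 5*(-1/3) - 2*(-1/3)**2)**2) + 14)**2 = ((4 - (-4 - 5/3 - 2*1/9)**2) + 14)**2 = ((4 - (-4 - 5/3 - 2/9)**2) + 14)**2 = ((4 - (-53/9)**2) + 14)**2 = ((4 - 1*2809/81) + 14)**2 = ((4 - 2809/81) + 14)**2 = (-2485/81 + 14)**2 = (-1351/81)**2 = 1825201/6561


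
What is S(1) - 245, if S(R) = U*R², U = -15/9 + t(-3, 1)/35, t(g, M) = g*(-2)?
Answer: -25882/105 ≈ -246.50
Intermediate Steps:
t(g, M) = -2*g
U = -157/105 (U = -15/9 - 2*(-3)/35 = -15*⅑ + 6*(1/35) = -5/3 + 6/35 = -157/105 ≈ -1.4952)
S(R) = -157*R²/105
S(1) - 245 = -157/105*1² - 245 = -157/105*1 - 245 = -157/105 - 245 = -25882/105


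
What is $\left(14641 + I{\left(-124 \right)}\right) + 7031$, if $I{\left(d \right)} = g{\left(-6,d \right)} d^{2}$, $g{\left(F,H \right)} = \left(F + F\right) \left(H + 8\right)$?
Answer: $21425064$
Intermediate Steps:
$g{\left(F,H \right)} = 2 F \left(8 + H\right)$
$I{\left(d \right)} = d^{2} \left(-96 - 12 d\right)$ ($I{\left(d \right)} = 2 \left(-6\right) \left(8 + d\right) d^{2} = \left(-96 - 12 d\right) d^{2} = d^{2} \left(-96 - 12 d\right)$)
$\left(14641 + I{\left(-124 \right)}\right) + 7031 = \left(14641 + 12 \left(-124\right)^{2} \left(-8 - -124\right)\right) + 7031 = \left(14641 + 12 \cdot 15376 \left(-8 + 124\right)\right) + 7031 = \left(14641 + 12 \cdot 15376 \cdot 116\right) + 7031 = \left(14641 + 21403392\right) + 7031 = 21418033 + 7031 = 21425064$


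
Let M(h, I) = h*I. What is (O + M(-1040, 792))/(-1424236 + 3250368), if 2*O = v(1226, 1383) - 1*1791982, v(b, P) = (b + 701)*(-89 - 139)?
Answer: -1939349/1826132 ≈ -1.0620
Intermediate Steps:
M(h, I) = I*h
v(b, P) = -159828 - 228*b (v(b, P) = (701 + b)*(-228) = -159828 - 228*b)
O = -1115669 (O = ((-159828 - 228*1226) - 1*1791982)/2 = ((-159828 - 279528) - 1791982)/2 = (-439356 - 1791982)/2 = (½)*(-2231338) = -1115669)
(O + M(-1040, 792))/(-1424236 + 3250368) = (-1115669 + 792*(-1040))/(-1424236 + 3250368) = (-1115669 - 823680)/1826132 = -1939349*1/1826132 = -1939349/1826132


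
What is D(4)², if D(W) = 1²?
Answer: 1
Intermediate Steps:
D(W) = 1
D(4)² = 1² = 1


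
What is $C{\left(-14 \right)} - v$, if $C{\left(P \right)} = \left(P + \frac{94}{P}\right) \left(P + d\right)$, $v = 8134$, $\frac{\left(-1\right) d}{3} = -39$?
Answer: $- \frac{71873}{7} \approx -10268.0$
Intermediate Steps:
$d = 117$ ($d = \left(-3\right) \left(-39\right) = 117$)
$C{\left(P \right)} = \left(117 + P\right) \left(P + \frac{94}{P}\right)$ ($C{\left(P \right)} = \left(P + \frac{94}{P}\right) \left(P + 117\right) = \left(P + \frac{94}{P}\right) \left(117 + P\right) = \left(117 + P\right) \left(P + \frac{94}{P}\right)$)
$C{\left(-14 \right)} - v = \left(94 + \left(-14\right)^{2} + 117 \left(-14\right) + \frac{10998}{-14}\right) - 8134 = \left(94 + 196 - 1638 + 10998 \left(- \frac{1}{14}\right)\right) - 8134 = \left(94 + 196 - 1638 - \frac{5499}{7}\right) - 8134 = - \frac{14935}{7} - 8134 = - \frac{71873}{7}$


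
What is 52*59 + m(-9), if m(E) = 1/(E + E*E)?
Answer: 220897/72 ≈ 3068.0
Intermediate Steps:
m(E) = 1/(E + E**2)
52*59 + m(-9) = 52*59 + 1/((-9)*(1 - 9)) = 3068 - 1/9/(-8) = 3068 - 1/9*(-1/8) = 3068 + 1/72 = 220897/72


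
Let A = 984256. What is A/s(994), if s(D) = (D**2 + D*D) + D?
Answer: 5408/10863 ≈ 0.49784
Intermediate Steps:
s(D) = D + 2*D**2 (s(D) = (D**2 + D**2) + D = 2*D**2 + D = D + 2*D**2)
A/s(994) = 984256/((994*(1 + 2*994))) = 984256/((994*(1 + 1988))) = 984256/((994*1989)) = 984256/1977066 = 984256*(1/1977066) = 5408/10863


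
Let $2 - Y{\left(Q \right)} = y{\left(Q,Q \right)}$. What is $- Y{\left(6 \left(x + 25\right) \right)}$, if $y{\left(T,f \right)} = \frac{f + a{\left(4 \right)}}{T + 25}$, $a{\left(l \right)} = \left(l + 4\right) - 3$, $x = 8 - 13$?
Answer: $- \frac{33}{29} \approx -1.1379$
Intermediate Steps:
$x = -5$
$a{\left(l \right)} = 1 + l$ ($a{\left(l \right)} = \left(4 + l\right) - 3 = 1 + l$)
$y{\left(T,f \right)} = \frac{5 + f}{25 + T}$ ($y{\left(T,f \right)} = \frac{f + \left(1 + 4\right)}{T + 25} = \frac{f + 5}{25 + T} = \frac{5 + f}{25 + T}$)
$Y{\left(Q \right)} = 2 - \frac{5 + Q}{25 + Q}$
$- Y{\left(6 \left(x + 25\right) \right)} = - \frac{45 + 6 \left(-5 + 25\right)}{25 + 6 \left(-5 + 25\right)} = - \frac{45 + 6 \cdot 20}{25 + 6 \cdot 20} = - \frac{45 + 120}{25 + 120} = - \frac{165}{145} = \left(-1\right) \frac{33}{29} = - \frac{33}{29}$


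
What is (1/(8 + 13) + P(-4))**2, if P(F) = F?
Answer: 6889/441 ≈ 15.621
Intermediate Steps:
(1/(8 + 13) + P(-4))**2 = (1/(8 + 13) - 4)**2 = (1/21 - 4)**2 = (-83/21)**2 = 6889/441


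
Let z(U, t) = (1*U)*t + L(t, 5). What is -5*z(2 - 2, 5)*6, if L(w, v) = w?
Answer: -150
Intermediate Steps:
z(U, t) = t + U*t (z(U, t) = (1*U)*t + t = U*t + t = t + U*t)
-5*z(2 - 2, 5)*6 = -25*(1 + (2 - 2))*6 = -25*(1 + 0)*6 = -25*6 = -150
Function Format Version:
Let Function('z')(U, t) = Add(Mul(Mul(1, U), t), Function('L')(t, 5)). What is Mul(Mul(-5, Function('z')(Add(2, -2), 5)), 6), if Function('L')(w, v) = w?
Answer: -150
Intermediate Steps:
Function('z')(U, t) = Add(t, Mul(U, t)) (Function('z')(U, t) = Add(Mul(Mul(1, U), t), t) = Add(Mul(U, t), t) = Add(t, Mul(U, t)))
Mul(Mul(-5, Function('z')(Add(2, -2), 5)), 6) = Mul(Mul(-5, Mul(5, Add(1, Add(2, -2)))), 6) = Mul(Mul(-5, Mul(5, Add(1, 0))), 6) = Mul(Mul(-5, Mul(5, 1)), 6) = Mul(Mul(-5, 5), 6) = Mul(-25, 6) = -150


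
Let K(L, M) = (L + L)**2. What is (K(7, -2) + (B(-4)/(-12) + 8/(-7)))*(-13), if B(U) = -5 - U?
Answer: -212875/84 ≈ -2534.2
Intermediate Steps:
K(L, M) = 4*L**2 (K(L, M) = (2*L)**2 = 4*L**2)
(K(7, -2) + (B(-4)/(-12) + 8/(-7)))*(-13) = (4*7**2 + ((-5 - 1*(-4))/(-12) + 8/(-7)))*(-13) = (4*49 + ((-5 + 4)*(-1/12) + 8*(-1/7)))*(-13) = (196 + (-1*(-1/12) - 8/7))*(-13) = (196 + (1/12 - 8/7))*(-13) = (196 - 89/84)*(-13) = (16375/84)*(-13) = -212875/84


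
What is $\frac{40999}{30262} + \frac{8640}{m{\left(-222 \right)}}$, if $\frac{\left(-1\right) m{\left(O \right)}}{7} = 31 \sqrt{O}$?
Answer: $\frac{40999}{30262} + \frac{1440 i \sqrt{222}}{8029} \approx 1.3548 + 2.6723 i$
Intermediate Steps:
$m{\left(O \right)} = - 217 \sqrt{O}$ ($m{\left(O \right)} = - 7 \cdot 31 \sqrt{O} = - 217 \sqrt{O}$)
$\frac{40999}{30262} + \frac{8640}{m{\left(-222 \right)}} = \frac{40999}{30262} + \frac{8640}{\left(-217\right) \sqrt{-222}} = 40999 \cdot \frac{1}{30262} + \frac{8640}{\left(-217\right) i \sqrt{222}} = \frac{40999}{30262} + \frac{8640}{\left(-217\right) i \sqrt{222}} = \frac{40999}{30262} + 8640 \frac{i \sqrt{222}}{48174} = \frac{40999}{30262} + \frac{1440 i \sqrt{222}}{8029}$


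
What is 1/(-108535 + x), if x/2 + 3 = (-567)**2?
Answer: 1/534437 ≈ 1.8711e-6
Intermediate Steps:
x = 642972 (x = -6 + 2*(-567)**2 = -6 + 2*321489 = -6 + 642978 = 642972)
1/(-108535 + x) = 1/(-108535 + 642972) = 1/534437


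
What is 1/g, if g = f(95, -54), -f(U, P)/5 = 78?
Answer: -1/390 ≈ -0.0025641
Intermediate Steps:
f(U, P) = -390 (f(U, P) = -5*78 = -390)
g = -390
1/g = 1/(-390) = -1/390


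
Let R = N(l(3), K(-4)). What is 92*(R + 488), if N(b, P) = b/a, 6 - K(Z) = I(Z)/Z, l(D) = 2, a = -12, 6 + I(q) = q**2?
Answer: 134642/3 ≈ 44881.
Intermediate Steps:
I(q) = -6 + q**2
K(Z) = 6 - (-6 + Z**2)/Z
N(b, P) = -b/12 (N(b, P) = b/(-12) = b*(-1/12) = -b/12)
R = -1/6 (R = -1/12*2 = -1/6 ≈ -0.16667)
92*(R + 488) = 92*(-1/6 + 488) = 92*(2927/6) = 134642/3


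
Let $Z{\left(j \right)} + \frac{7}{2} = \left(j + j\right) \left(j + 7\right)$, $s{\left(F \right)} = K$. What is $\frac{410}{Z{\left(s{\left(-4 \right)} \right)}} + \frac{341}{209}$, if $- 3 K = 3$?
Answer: $- \frac{14619}{589} \approx -24.82$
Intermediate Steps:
$K = -1$ ($K = \left(- \frac{1}{3}\right) 3 = -1$)
$s{\left(F \right)} = -1$
$Z{\left(j \right)} = - \frac{7}{2} + 2 j \left(7 + j\right)$ ($Z{\left(j \right)} = - \frac{7}{2} + \left(j + j\right) \left(j + 7\right) = - \frac{7}{2} + 2 j \left(7 + j\right)$)
$\frac{410}{Z{\left(s{\left(-4 \right)} \right)}} + \frac{341}{209} = \frac{410}{- \frac{7}{2} + 2 \left(-1\right)^{2} + 14 \left(-1\right)} + \frac{341}{209} = \frac{410}{- \frac{7}{2} + 2 \cdot 1 - 14} + 341 \cdot \frac{1}{209} = \frac{410}{- \frac{7}{2} + 2 - 14} + \frac{31}{19} = \frac{410}{- \frac{31}{2}} + \frac{31}{19} = 410 \left(- \frac{2}{31}\right) + \frac{31}{19} = - \frac{820}{31} + \frac{31}{19} = - \frac{14619}{589}$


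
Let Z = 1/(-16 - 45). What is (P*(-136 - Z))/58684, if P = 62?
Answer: -257145/1789862 ≈ -0.14367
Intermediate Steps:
Z = -1/61 (Z = 1/(-61) = -1/61 ≈ -0.016393)
(P*(-136 - Z))/58684 = (62*(-136 - 1*(-1/61)))/58684 = (62*(-136 + 1/61))*(1/58684) = (62*(-8295/61))*(1/58684) = -514290/61*1/58684 = -257145/1789862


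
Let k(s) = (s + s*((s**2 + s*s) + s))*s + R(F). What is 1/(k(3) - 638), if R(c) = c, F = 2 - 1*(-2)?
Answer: -1/436 ≈ -0.0022936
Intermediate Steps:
F = 4 (F = 2 + 2 = 4)
k(s) = 4 + s*(s + s*(s + 2*s**2)) (k(s) = (s + s*((s**2 + s*s) + s))*s + 4 = (s + s*((s**2 + s**2) + s))*s + 4 = (s + s*(2*s**2 + s))*s + 4 = (s + s*(s + 2*s**2))*s + 4 = s*(s + s*(s + 2*s**2)) + 4 = 4 + s*(s + s*(s + 2*s**2)))
1/(k(3) - 638) = 1/((4 + 3**2 + 3**3 + 2*3**4) - 638) = 1/((4 + 9 + 27 + 2*81) - 638) = 1/((4 + 9 + 27 + 162) - 638) = 1/(202 - 638) = 1/(-436) = -1/436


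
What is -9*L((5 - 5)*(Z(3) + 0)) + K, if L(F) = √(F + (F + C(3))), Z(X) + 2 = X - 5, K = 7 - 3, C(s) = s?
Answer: 4 - 9*√3 ≈ -11.588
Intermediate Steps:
K = 4
Z(X) = -7 + X (Z(X) = -2 + (X - 5) = -2 + (-5 + X) = -7 + X)
L(F) = √(3 + 2*F) (L(F) = √(F + (F + 3)) = √(F + (3 + F)) = √(3 + 2*F))
-9*L((5 - 5)*(Z(3) + 0)) + K = -9*√(3 + 2*((5 - 5)*((-7 + 3) + 0))) + 4 = -9*√(3 + 2*(0*(-4 + 0))) + 4 = -9*√(3 + 2*(0*(-4))) + 4 = -9*√(3 + 2*0) + 4 = -9*√(3 + 0) + 4 = -9*√3 + 4 = 4 - 9*√3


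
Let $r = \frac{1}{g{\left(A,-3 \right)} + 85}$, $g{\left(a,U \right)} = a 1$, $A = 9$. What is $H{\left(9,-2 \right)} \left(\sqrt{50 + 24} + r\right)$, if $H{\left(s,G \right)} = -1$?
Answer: $- \frac{1}{94} - \sqrt{74} \approx -8.613$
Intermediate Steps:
$g{\left(a,U \right)} = a$
$r = \frac{1}{94}$ ($r = \frac{1}{9 + 85} = \frac{1}{94} \approx 0.010638$)
$H{\left(9,-2 \right)} \left(\sqrt{50 + 24} + r\right) = - (\sqrt{50 + 24} + \frac{1}{94}) = - (\sqrt{74} + \frac{1}{94}) = - (\frac{1}{94} + \sqrt{74}) = - \frac{1}{94} - \sqrt{74}$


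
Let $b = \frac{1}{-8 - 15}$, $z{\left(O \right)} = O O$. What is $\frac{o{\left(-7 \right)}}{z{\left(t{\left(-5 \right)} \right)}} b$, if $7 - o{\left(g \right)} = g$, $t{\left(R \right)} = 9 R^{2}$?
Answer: $- \frac{14}{1164375} \approx -1.2024 \cdot 10^{-5}$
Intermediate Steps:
$o{\left(g \right)} = 7 - g$
$z{\left(O \right)} = O^{2}$
$b = - \frac{1}{23}$ ($b = \frac{1}{-23} = - \frac{1}{23} \approx -0.043478$)
$\frac{o{\left(-7 \right)}}{z{\left(t{\left(-5 \right)} \right)}} b = \frac{7 - -7}{\left(9 \left(-5\right)^{2}\right)^{2}} \left(- \frac{1}{23}\right) = \frac{7 + 7}{\left(9 \cdot 25\right)^{2}} \left(- \frac{1}{23}\right) = \frac{14}{225^{2}} \left(- \frac{1}{23}\right) = \frac{14}{50625} \left(- \frac{1}{23}\right) = - \frac{14}{1164375}$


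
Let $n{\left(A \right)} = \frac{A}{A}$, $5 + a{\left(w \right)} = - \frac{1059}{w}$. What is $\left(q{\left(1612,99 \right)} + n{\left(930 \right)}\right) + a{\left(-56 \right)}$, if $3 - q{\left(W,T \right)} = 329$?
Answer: $- \frac{17421}{56} \approx -311.09$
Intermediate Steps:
$q{\left(W,T \right)} = -326$ ($q{\left(W,T \right)} = 3 - 329 = -326$)
$a{\left(w \right)} = -5 - \frac{1059}{w}$
$n{\left(A \right)} = 1$
$\left(q{\left(1612,99 \right)} + n{\left(930 \right)}\right) + a{\left(-56 \right)} = \left(-326 + 1\right) - \left(5 + \frac{1059}{-56}\right) = -325 - - \frac{779}{56} = -325 + \left(-5 + \frac{1059}{56}\right) = -325 + \frac{779}{56} = - \frac{17421}{56}$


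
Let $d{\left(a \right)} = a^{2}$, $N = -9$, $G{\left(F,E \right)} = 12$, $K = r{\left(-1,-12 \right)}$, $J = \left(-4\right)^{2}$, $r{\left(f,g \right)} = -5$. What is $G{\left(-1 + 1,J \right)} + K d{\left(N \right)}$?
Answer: $-393$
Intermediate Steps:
$J = 16$
$K = -5$
$G{\left(-1 + 1,J \right)} + K d{\left(N \right)} = 12 - 5 \left(-9\right)^{2} = 12 - 405 = -393$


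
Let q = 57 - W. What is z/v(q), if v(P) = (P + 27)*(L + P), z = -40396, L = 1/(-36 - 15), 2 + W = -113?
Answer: -2060196/1745429 ≈ -1.1803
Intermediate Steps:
W = -115 (W = -2 - 113 = -115)
L = -1/51 (L = 1/(-51) = -1/51 ≈ -0.019608)
q = 172 (q = 57 - 1*(-115) = 57 + 115 = 172)
v(P) = (27 + P)*(-1/51 + P) (v(P) = (P + 27)*(-1/51 + P) = (27 + P)*(-1/51 + P))
z/v(q) = -40396/(-9/17 + 172**2 + (1376/51)*172) = -40396/(-9/17 + 29584 + 236672/51) = -40396/1745429/51 = -40396*51/1745429 = -2060196/1745429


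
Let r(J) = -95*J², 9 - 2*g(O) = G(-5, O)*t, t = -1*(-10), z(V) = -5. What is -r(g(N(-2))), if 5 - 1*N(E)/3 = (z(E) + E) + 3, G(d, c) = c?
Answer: 6471495/4 ≈ 1.6179e+6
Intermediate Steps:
t = 10
N(E) = 21 - 3*E (N(E) = 15 - 3*((-5 + E) + 3) = 15 - 3*(-2 + E) = 15 + (6 - 3*E) = 21 - 3*E)
g(O) = 9/2 - 5*O (g(O) = 9/2 - O*10/2 = 9/2 - 5*O)
-r(g(N(-2))) = -(-95)*(9/2 - 5*(21 - 3*(-2)))² = -(-95)*(9/2 - 5*(21 + 6))² = -(-95)*(9/2 - 5*27)² = -(-95)*(9/2 - 135)² = -(-95)*(-261/2)² = -(-95)*68121/4 = -1*(-6471495/4) = 6471495/4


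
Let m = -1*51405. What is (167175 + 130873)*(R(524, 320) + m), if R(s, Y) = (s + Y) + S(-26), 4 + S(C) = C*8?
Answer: -15132791104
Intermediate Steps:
S(C) = -4 + 8*C (S(C) = -4 + C*8 = -4 + 8*C)
m = -51405
R(s, Y) = -212 + Y + s (R(s, Y) = (s + Y) + (-4 + 8*(-26)) = (Y + s) + (-4 - 208) = (Y + s) - 212 = -212 + Y + s)
(167175 + 130873)*(R(524, 320) + m) = (167175 + 130873)*((-212 + 320 + 524) - 51405) = 298048*(632 - 51405) = 298048*(-50773) = -15132791104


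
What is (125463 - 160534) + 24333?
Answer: -10738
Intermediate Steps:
(125463 - 160534) + 24333 = -35071 + 24333 = -10738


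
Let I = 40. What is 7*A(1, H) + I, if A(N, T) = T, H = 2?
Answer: 54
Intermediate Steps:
7*A(1, H) + I = 7*2 + 40 = 14 + 40 = 54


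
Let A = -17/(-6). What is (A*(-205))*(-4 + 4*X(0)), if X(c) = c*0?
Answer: 6970/3 ≈ 2323.3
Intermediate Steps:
A = 17/6 (A = -17*(-1/6) = 17/6 ≈ 2.8333)
X(c) = 0
(A*(-205))*(-4 + 4*X(0)) = ((17/6)*(-205))*(-4 + 4*0) = -3485*(-4 + 0)/6 = -3485/6*(-4) = 6970/3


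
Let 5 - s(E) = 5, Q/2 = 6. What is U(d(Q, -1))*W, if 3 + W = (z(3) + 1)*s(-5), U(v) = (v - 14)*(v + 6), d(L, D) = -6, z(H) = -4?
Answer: 0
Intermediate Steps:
Q = 12 (Q = 2*6 = 12)
s(E) = 0 (s(E) = 5 - 1*5 = 5 - 5 = 0)
U(v) = (-14 + v)*(6 + v)
W = -3 (W = -3 + (-4 + 1)*0 = -3 - 3*0 = -3 + 0 = -3)
U(d(Q, -1))*W = (-84 + (-6)² - 8*(-6))*(-3) = (-84 + 36 + 48)*(-3) = 0*(-3) = 0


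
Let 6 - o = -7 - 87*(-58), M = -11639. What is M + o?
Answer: -16672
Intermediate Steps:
o = -5033 (o = 6 - (-7 - 87*(-58)) = 6 - (-7 + 5046) = 6 - 1*5039 = 6 - 5039 = -5033)
M + o = -11639 - 5033 = -16672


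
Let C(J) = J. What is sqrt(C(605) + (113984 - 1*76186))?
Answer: 3*sqrt(4267) ≈ 195.97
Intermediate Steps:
sqrt(C(605) + (113984 - 1*76186)) = sqrt(605 + (113984 - 1*76186)) = sqrt(605 + (113984 - 76186)) = sqrt(605 + 37798) = sqrt(38403) = 3*sqrt(4267)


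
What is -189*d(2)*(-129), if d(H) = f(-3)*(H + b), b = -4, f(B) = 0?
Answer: 0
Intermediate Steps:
d(H) = 0 (d(H) = 0*(H - 4) = 0*(-4 + H) = 0)
-189*d(2)*(-129) = -189*0*(-129) = 0*(-129) = 0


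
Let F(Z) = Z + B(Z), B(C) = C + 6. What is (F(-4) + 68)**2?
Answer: 4356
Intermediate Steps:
B(C) = 6 + C
F(Z) = 6 + 2*Z (F(Z) = Z + (6 + Z) = 6 + 2*Z)
(F(-4) + 68)**2 = ((6 + 2*(-4)) + 68)**2 = ((6 - 8) + 68)**2 = (-2 + 68)**2 = 66**2 = 4356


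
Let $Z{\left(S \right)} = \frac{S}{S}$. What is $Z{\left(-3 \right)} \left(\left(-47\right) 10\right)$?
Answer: $-470$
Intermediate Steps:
$Z{\left(S \right)} = 1$
$Z{\left(-3 \right)} \left(\left(-47\right) 10\right) = 1 \left(\left(-47\right) 10\right) = 1 \left(-470\right) = -470$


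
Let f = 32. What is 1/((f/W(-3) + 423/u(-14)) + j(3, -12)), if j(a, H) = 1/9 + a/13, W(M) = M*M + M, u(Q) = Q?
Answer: -1638/40195 ≈ -0.040751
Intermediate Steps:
W(M) = M + M² (W(M) = M² + M = M + M²)
j(a, H) = ⅑ + a/13 (j(a, H) = 1*(⅑) + a*(1/13) = ⅑ + a/13)
1/((f/W(-3) + 423/u(-14)) + j(3, -12)) = 1/((32/((-3*(1 - 3))) + 423/(-14)) + (⅑ + (1/13)*3)) = 1/((32/((-3*(-2))) + 423*(-1/14)) + (⅑ + 3/13)) = 1/((32/6 - 423/14) + 40/117) = 1/((32*(⅙) - 423/14) + 40/117) = 1/((16/3 - 423/14) + 40/117) = 1/(-1045/42 + 40/117) = 1/(-40195/1638) = -1638/40195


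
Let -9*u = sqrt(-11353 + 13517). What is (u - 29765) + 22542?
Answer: -7223 - 2*sqrt(541)/9 ≈ -7228.2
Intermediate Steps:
u = -2*sqrt(541)/9 (u = -sqrt(-11353 + 13517)/9 = -2*sqrt(541)/9 ≈ -5.1688)
(u - 29765) + 22542 = (-2*sqrt(541)/9 - 29765) + 22542 = (-29765 - 2*sqrt(541)/9) + 22542 = -7223 - 2*sqrt(541)/9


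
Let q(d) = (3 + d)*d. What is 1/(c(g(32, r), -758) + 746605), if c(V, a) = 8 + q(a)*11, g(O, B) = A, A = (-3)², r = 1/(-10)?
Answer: 1/7041803 ≈ 1.4201e-7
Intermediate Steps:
q(d) = d*(3 + d)
r = -⅒ ≈ -0.10000
A = 9
g(O, B) = 9
c(V, a) = 8 + 11*a*(3 + a) (c(V, a) = 8 + (a*(3 + a))*11 = 8 + 11*a*(3 + a))
1/(c(g(32, r), -758) + 746605) = 1/((8 + 11*(-758)*(3 - 758)) + 746605) = 1/((8 + 11*(-758)*(-755)) + 746605) = 1/((8 + 6295190) + 746605) = 1/(6295198 + 746605) = 1/7041803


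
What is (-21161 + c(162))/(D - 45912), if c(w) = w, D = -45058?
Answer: 1909/8270 ≈ 0.23083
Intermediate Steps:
(-21161 + c(162))/(D - 45912) = (-21161 + 162)/(-45058 - 45912) = -20999/(-90970) = -20999*(-1/90970) = 1909/8270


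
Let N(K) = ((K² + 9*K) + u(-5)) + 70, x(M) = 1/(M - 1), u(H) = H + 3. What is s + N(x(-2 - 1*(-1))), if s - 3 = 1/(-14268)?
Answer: 238097/3567 ≈ 66.750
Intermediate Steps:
s = 42803/14268 (s = 3 + 1/(-14268) = 3 - 1/14268 = 42803/14268 ≈ 2.9999)
u(H) = 3 + H
x(M) = 1/(-1 + M)
N(K) = 68 + K² + 9*K (N(K) = ((K² + 9*K) + (3 - 5)) + 70 = ((K² + 9*K) - 2) + 70 = (-2 + K² + 9*K) + 70 = 68 + K² + 9*K)
s + N(x(-2 - 1*(-1))) = 42803/14268 + (68 + (1/(-1 + (-2 - 1*(-1))))² + 9/(-1 + (-2 - 1*(-1)))) = 42803/14268 + (68 + (1/(-1 + (-2 + 1)))² + 9/(-1 + (-2 + 1))) = 42803/14268 + (68 + (1/(-1 - 1))² + 9/(-1 - 1)) = 42803/14268 + (68 + (1/(-2))² + 9/(-2)) = 42803/14268 + (68 + (-½)² + 9*(-½)) = 42803/14268 + (68 + ¼ - 9/2) = 42803/14268 + 255/4 = 238097/3567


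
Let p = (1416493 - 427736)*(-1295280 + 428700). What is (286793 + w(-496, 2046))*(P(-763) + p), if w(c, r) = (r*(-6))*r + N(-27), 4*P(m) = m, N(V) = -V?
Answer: 21275157486463007407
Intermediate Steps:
P(m) = m/4
p = -856837041060 (p = 988757*(-866580) = -856837041060)
w(c, r) = 27 - 6*r² (w(c, r) = (r*(-6))*r - 1*(-27) = (-6*r)*r + 27 = -6*r² + 27 = 27 - 6*r²)
(286793 + w(-496, 2046))*(P(-763) + p) = (286793 + (27 - 6*2046²))*((¼)*(-763) - 856837041060) = (286793 + (27 - 6*4186116))*(-763/4 - 856837041060) = (286793 + (27 - 25116696))*(-3427348165003/4) = (286793 - 25116669)*(-3427348165003/4) = -24829876*(-3427348165003/4) = 21275157486463007407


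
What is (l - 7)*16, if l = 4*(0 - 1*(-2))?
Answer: 16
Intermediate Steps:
l = 8 (l = 4*(0 + 2) = 4*2 = 8)
(l - 7)*16 = (8 - 7)*16 = 1*16 = 16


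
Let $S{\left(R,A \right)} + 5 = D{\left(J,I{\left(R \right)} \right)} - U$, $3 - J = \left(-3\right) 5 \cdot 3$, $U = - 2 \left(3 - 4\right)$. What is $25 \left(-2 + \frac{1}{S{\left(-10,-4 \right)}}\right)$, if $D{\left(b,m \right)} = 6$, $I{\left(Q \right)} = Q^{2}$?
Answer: $-75$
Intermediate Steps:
$U = 2$ ($U = \left(-2\right) \left(-1\right) = 2$)
$J = 48$ ($J = 3 - \left(-3\right) 5 \cdot 3 = 3 - \left(-15\right) 3 = 3 - -45 = 3 + 45 = 48$)
$S{\left(R,A \right)} = -1$ ($S{\left(R,A \right)} = -5 + \left(6 - 2\right) = -5 + 4 = -1$)
$25 \left(-2 + \frac{1}{S{\left(-10,-4 \right)}}\right) = 25 \left(-2 + \frac{1}{-1}\right) = 25 \left(-2 - 1\right) = 25 \left(-3\right) = -75$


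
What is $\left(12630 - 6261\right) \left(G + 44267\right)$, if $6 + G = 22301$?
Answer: $423933378$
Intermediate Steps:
$G = 22295$ ($G = -6 + 22301 = 22295$)
$\left(12630 - 6261\right) \left(G + 44267\right) = \left(12630 - 6261\right) \left(22295 + 44267\right) = 6369 \cdot 66562 = 423933378$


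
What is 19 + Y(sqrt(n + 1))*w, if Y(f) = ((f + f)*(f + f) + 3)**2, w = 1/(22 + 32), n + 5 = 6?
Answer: 1147/54 ≈ 21.241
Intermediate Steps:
n = 1 (n = -5 + 6 = 1)
w = 1/54 ≈ 0.018519
Y(f) = (3 + 4*f**2)**2 (Y(f) = ((2*f)*(2*f) + 3)**2 = (4*f**2 + 3)**2 = (3 + 4*f**2)**2)
19 + Y(sqrt(n + 1))*w = 19 + (3 + 4*(sqrt(1 + 1))**2)**2*(1/54) = 19 + (3 + 4*(sqrt(2))**2)**2*(1/54) = 19 + (3 + 4*2)**2*(1/54) = 19 + (3 + 8)**2*(1/54) = 19 + 11**2*(1/54) = 19 + 121*(1/54) = 19 + 121/54 = 1147/54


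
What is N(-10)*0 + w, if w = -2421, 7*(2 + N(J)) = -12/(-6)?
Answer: -2421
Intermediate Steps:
N(J) = -12/7 (N(J) = -2 + (-12/(-6))/7 = -2 + (-12*(-1/6))/7 = -2 + (1/7)*2 = -2 + 2/7 = -12/7)
N(-10)*0 + w = -12/7*0 - 2421 = 0 - 2421 = -2421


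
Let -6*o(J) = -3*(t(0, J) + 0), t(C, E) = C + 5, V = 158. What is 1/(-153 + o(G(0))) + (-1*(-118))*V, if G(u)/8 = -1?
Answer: 5611842/301 ≈ 18644.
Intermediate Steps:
G(u) = -8 (G(u) = 8*(-1) = -8)
t(C, E) = 5 + C
o(J) = 5/2 (o(J) = -(-1)*((5 + 0) + 0)/2 = -(-1)*(5 + 0)/2 = -(-1)*5/2 = -⅙*(-15) = 5/2)
1/(-153 + o(G(0))) + (-1*(-118))*V = 1/(-153 + 5/2) - 1*(-118)*158 = 1/(-301/2) + 118*158 = -2/301 + 18644 = 5611842/301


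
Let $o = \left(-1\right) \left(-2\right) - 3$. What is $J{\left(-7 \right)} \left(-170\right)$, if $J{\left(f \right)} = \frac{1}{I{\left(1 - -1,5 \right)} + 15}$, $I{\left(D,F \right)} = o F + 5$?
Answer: $- \frac{34}{3} \approx -11.333$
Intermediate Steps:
$o = -1$ ($o = 2 - 3 = -1$)
$I{\left(D,F \right)} = 5 - F$ ($I{\left(D,F \right)} = - F + 5 = 5 - F$)
$J{\left(f \right)} = \frac{1}{15}$ ($J{\left(f \right)} = \frac{1}{\left(5 - 5\right) + 15} = \frac{1}{0 + 15} = \frac{1}{15}$)
$J{\left(-7 \right)} \left(-170\right) = \frac{1}{15} \left(-170\right) = - \frac{34}{3}$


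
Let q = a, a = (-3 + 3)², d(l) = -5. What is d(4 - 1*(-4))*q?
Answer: 0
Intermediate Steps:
a = 0 (a = 0² = 0)
q = 0
d(4 - 1*(-4))*q = -5*0 = 0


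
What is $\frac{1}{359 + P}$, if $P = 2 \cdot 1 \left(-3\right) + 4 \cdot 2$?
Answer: $\frac{1}{361} \approx 0.0027701$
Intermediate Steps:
$P = 2$ ($P = 2 \left(-3\right) + 8 = -6 + 8 = 2$)
$\frac{1}{359 + P} = \frac{1}{359 + 2} = \frac{1}{361}$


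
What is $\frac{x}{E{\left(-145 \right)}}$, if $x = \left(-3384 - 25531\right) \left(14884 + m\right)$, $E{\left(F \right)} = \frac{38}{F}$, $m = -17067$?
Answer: $- \frac{9152609525}{38} \approx -2.4086 \cdot 10^{8}$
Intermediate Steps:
$x = 63121445$ ($x = \left(-3384 - 25531\right) \left(14884 - 17067\right) = \left(-28915\right) \left(-2183\right) = 63121445$)
$\frac{x}{E{\left(-145 \right)}} = \frac{63121445}{38 \frac{1}{-145}} = \frac{63121445}{38 \left(- \frac{1}{145}\right)} = \frac{63121445}{- \frac{38}{145}} = 63121445 \left(- \frac{145}{38}\right) = - \frac{9152609525}{38}$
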